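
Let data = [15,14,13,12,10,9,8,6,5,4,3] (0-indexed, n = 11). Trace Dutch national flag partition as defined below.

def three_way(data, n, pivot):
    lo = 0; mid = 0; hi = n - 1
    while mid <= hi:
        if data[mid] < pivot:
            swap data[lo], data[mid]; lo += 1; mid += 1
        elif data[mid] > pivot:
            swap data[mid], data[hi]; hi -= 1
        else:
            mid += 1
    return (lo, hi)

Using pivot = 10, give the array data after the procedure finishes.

[3,4,5,6,9,8,10,12,13,14,15]

lo=0 mid=0 hi=10
15>10: swap(0,10), hi=9 ⇒ [3,14,13,12,10,9,8,6,5,4,15]
3<10: swap(0,0), lo=1 mid=1 ⇒ [3,14,13,12,10,9,8,6,5,4,15]
14>10: swap(1,9), hi=8 ⇒ [3,4,13,12,10,9,8,6,5,14,15]
4<10: swap(1,1), lo=2 mid=2 ⇒ [3,4,13,12,10,9,8,6,5,14,15]
13>10: swap(2,8), hi=7 ⇒ [3,4,5,12,10,9,8,6,13,14,15]
5<10: swap(2,2), lo=3 mid=3 ⇒ [3,4,5,12,10,9,8,6,13,14,15]
12>10: swap(3,7), hi=6 ⇒ [3,4,5,6,10,9,8,12,13,14,15]
6<10: swap(3,3), lo=4 mid=4 ⇒ [3,4,5,6,10,9,8,12,13,14,15]
10=10: mid=5
9<10: swap(4,5), lo=5 mid=6 ⇒ [3,4,5,6,9,10,8,12,13,14,15]
8<10: swap(5,6), lo=6 mid=7 ⇒ [3,4,5,6,9,8,10,12,13,14,15]
done. lo=6 hi=6; data=[3,4,5,6,9,8,10,12,13,14,15]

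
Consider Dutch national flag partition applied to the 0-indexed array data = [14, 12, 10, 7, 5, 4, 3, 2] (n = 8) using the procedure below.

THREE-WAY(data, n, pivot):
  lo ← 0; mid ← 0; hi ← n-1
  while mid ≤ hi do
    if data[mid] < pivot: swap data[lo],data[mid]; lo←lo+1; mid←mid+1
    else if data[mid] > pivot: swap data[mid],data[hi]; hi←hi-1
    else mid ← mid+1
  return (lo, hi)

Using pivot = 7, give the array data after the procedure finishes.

[2, 3, 4, 5, 7, 10, 12, 14]

pivot = 7; lo=0, mid=0, hi=7
data[mid]=14>7: swap data[0],data[7]; hi=6 → [2, 12, 10, 7, 5, 4, 3, 14]
data[mid]=2<7: swap data[0],data[0]; lo=1,mid=1 → [2, 12, 10, 7, 5, 4, 3, 14]
data[mid]=12>7: swap data[1],data[6]; hi=5 → [2, 3, 10, 7, 5, 4, 12, 14]
data[mid]=3<7: swap data[1],data[1]; lo=2,mid=2 → [2, 3, 10, 7, 5, 4, 12, 14]
data[mid]=10>7: swap data[2],data[5]; hi=4 → [2, 3, 4, 7, 5, 10, 12, 14]
data[mid]=4<7: swap data[2],data[2]; lo=3,mid=3 → [2, 3, 4, 7, 5, 10, 12, 14]
data[mid]=7=7: mid=4
data[mid]=5<7: swap data[3],data[4]; lo=4,mid=5 → [2, 3, 4, 5, 7, 10, 12, 14]
end: lo=4, hi=4; data = [2, 3, 4, 5, 7, 10, 12, 14]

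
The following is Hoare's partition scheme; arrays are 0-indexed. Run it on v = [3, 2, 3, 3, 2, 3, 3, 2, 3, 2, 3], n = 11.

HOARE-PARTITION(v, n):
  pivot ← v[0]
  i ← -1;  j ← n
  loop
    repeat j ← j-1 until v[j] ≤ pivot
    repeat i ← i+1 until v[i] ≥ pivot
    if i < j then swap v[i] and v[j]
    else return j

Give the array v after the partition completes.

pivot = v[0] = 3; i = -1, j = 11
j→10 (v[10]=3≤3), i→0 (v[0]=3≥3); i<j, swap → [3, 2, 3, 3, 2, 3, 3, 2, 3, 2, 3]
j→9 (v[9]=2≤3), i→2 (v[2]=3≥3); i<j, swap → [3, 2, 2, 3, 2, 3, 3, 2, 3, 3, 3]
j→8 (v[8]=3≤3), i→3 (v[3]=3≥3); i<j, swap → [3, 2, 2, 3, 2, 3, 3, 2, 3, 3, 3]
j→7 (v[7]=2≤3), i→5 (v[5]=3≥3); i<j, swap → [3, 2, 2, 3, 2, 2, 3, 3, 3, 3, 3]
j→6, i→6; i≥j, return j=6. v = [3, 2, 2, 3, 2, 2, 3, 3, 3, 3, 3]

[3, 2, 2, 3, 2, 2, 3, 3, 3, 3, 3]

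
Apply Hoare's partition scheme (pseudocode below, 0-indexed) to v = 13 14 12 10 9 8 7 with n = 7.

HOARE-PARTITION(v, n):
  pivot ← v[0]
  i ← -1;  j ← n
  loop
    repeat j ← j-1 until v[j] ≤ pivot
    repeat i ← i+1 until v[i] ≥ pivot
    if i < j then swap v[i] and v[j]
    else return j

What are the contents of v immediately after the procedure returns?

7 8 12 10 9 14 13

pivot = v[0] = 13; i = -1, j = 7
j→6 (v[6]=7≤13), i→0 (v[0]=13≥13); i<j, swap → 7 14 12 10 9 8 13
j→5 (v[5]=8≤13), i→1 (v[1]=14≥13); i<j, swap → 7 8 12 10 9 14 13
j→4, i→5; i≥j, return j=4. v = 7 8 12 10 9 14 13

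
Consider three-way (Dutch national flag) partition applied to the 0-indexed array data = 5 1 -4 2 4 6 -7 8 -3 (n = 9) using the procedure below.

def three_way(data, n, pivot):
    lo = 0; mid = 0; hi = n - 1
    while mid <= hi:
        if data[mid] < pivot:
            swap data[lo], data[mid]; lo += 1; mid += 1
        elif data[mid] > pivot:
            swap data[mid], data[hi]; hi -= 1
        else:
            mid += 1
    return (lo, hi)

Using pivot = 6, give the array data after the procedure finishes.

pivot = 6; lo=0, mid=0, hi=8
data[mid]=5<6: swap data[0],data[0]; lo=1,mid=1 → 5 1 -4 2 4 6 -7 8 -3
data[mid]=1<6: swap data[1],data[1]; lo=2,mid=2 → 5 1 -4 2 4 6 -7 8 -3
data[mid]=-4<6: swap data[2],data[2]; lo=3,mid=3 → 5 1 -4 2 4 6 -7 8 -3
data[mid]=2<6: swap data[3],data[3]; lo=4,mid=4 → 5 1 -4 2 4 6 -7 8 -3
data[mid]=4<6: swap data[4],data[4]; lo=5,mid=5 → 5 1 -4 2 4 6 -7 8 -3
data[mid]=6=6: mid=6
data[mid]=-7<6: swap data[5],data[6]; lo=6,mid=7 → 5 1 -4 2 4 -7 6 8 -3
data[mid]=8>6: swap data[7],data[8]; hi=7 → 5 1 -4 2 4 -7 6 -3 8
data[mid]=-3<6: swap data[6],data[7]; lo=7,mid=8 → 5 1 -4 2 4 -7 -3 6 8
end: lo=7, hi=7; data = 5 1 -4 2 4 -7 -3 6 8

5 1 -4 2 4 -7 -3 6 8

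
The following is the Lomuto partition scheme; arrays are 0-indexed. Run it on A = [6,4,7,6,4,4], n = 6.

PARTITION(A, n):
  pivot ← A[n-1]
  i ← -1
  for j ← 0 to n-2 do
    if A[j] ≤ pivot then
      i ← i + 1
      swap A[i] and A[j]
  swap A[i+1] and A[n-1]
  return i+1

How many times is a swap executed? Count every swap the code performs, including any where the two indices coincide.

3

pivot=4, i=-1
j=0: 6>4, skip
j=1: 4≤4, i=0, swap(0,1) ⇒ [4,6,7,6,4,4]
j=2: 7>4, skip
j=3: 6>4, skip
j=4: 4≤4, i=1, swap(1,4) ⇒ [4,4,7,6,6,4]
swap(2,5) ⇒ [4,4,4,6,6,7]; return 2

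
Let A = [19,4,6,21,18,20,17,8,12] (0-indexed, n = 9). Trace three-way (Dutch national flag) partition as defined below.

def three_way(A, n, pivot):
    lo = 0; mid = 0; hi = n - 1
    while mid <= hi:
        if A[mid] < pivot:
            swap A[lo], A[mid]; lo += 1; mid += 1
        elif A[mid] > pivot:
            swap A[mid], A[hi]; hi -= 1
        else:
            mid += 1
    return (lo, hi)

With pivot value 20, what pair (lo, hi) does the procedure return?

(7, 7)

pivot = 20; lo=0, mid=0, hi=8
A[mid]=19<20: swap A[0],A[0]; lo=1,mid=1 → [19,4,6,21,18,20,17,8,12]
A[mid]=4<20: swap A[1],A[1]; lo=2,mid=2 → [19,4,6,21,18,20,17,8,12]
A[mid]=6<20: swap A[2],A[2]; lo=3,mid=3 → [19,4,6,21,18,20,17,8,12]
A[mid]=21>20: swap A[3],A[8]; hi=7 → [19,4,6,12,18,20,17,8,21]
A[mid]=12<20: swap A[3],A[3]; lo=4,mid=4 → [19,4,6,12,18,20,17,8,21]
A[mid]=18<20: swap A[4],A[4]; lo=5,mid=5 → [19,4,6,12,18,20,17,8,21]
A[mid]=20=20: mid=6
A[mid]=17<20: swap A[5],A[6]; lo=6,mid=7 → [19,4,6,12,18,17,20,8,21]
A[mid]=8<20: swap A[6],A[7]; lo=7,mid=8 → [19,4,6,12,18,17,8,20,21]
end: lo=7, hi=7; A = [19,4,6,12,18,17,8,20,21]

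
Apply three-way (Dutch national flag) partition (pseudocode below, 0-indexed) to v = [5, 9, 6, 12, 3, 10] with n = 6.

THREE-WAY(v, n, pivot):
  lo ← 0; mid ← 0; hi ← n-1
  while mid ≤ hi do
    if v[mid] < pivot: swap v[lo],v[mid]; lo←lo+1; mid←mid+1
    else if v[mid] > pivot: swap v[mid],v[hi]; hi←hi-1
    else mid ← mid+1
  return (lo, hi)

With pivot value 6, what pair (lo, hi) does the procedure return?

pivot = 6; lo=0, mid=0, hi=5
v[mid]=5<6: swap v[0],v[0]; lo=1,mid=1 → [5, 9, 6, 12, 3, 10]
v[mid]=9>6: swap v[1],v[5]; hi=4 → [5, 10, 6, 12, 3, 9]
v[mid]=10>6: swap v[1],v[4]; hi=3 → [5, 3, 6, 12, 10, 9]
v[mid]=3<6: swap v[1],v[1]; lo=2,mid=2 → [5, 3, 6, 12, 10, 9]
v[mid]=6=6: mid=3
v[mid]=12>6: swap v[3],v[3]; hi=2 → [5, 3, 6, 12, 10, 9]
end: lo=2, hi=2; v = [5, 3, 6, 12, 10, 9]

(2, 2)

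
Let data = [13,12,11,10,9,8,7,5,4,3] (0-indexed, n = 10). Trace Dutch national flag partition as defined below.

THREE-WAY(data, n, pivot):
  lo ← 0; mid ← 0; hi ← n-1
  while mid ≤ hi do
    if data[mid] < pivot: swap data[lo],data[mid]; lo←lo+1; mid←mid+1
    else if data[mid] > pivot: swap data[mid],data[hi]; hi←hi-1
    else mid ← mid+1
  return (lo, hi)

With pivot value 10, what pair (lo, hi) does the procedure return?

(6, 6)

pivot = 10; lo=0, mid=0, hi=9
data[mid]=13>10: swap data[0],data[9]; hi=8 → [3,12,11,10,9,8,7,5,4,13]
data[mid]=3<10: swap data[0],data[0]; lo=1,mid=1 → [3,12,11,10,9,8,7,5,4,13]
data[mid]=12>10: swap data[1],data[8]; hi=7 → [3,4,11,10,9,8,7,5,12,13]
data[mid]=4<10: swap data[1],data[1]; lo=2,mid=2 → [3,4,11,10,9,8,7,5,12,13]
data[mid]=11>10: swap data[2],data[7]; hi=6 → [3,4,5,10,9,8,7,11,12,13]
data[mid]=5<10: swap data[2],data[2]; lo=3,mid=3 → [3,4,5,10,9,8,7,11,12,13]
data[mid]=10=10: mid=4
data[mid]=9<10: swap data[3],data[4]; lo=4,mid=5 → [3,4,5,9,10,8,7,11,12,13]
data[mid]=8<10: swap data[4],data[5]; lo=5,mid=6 → [3,4,5,9,8,10,7,11,12,13]
data[mid]=7<10: swap data[5],data[6]; lo=6,mid=7 → [3,4,5,9,8,7,10,11,12,13]
end: lo=6, hi=6; data = [3,4,5,9,8,7,10,11,12,13]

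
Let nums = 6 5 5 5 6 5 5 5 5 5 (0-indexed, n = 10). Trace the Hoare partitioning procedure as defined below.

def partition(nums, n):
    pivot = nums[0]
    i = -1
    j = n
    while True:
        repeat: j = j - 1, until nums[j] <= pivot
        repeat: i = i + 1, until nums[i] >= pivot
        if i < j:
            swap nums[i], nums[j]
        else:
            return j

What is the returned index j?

pivot = nums[0] = 6; i = -1, j = 10
j→9 (nums[9]=5≤6), i→0 (nums[0]=6≥6); i<j, swap → 5 5 5 5 6 5 5 5 5 6
j→8 (nums[8]=5≤6), i→4 (nums[4]=6≥6); i<j, swap → 5 5 5 5 5 5 5 5 6 6
j→7, i→8; i≥j, return j=7. nums = 5 5 5 5 5 5 5 5 6 6

7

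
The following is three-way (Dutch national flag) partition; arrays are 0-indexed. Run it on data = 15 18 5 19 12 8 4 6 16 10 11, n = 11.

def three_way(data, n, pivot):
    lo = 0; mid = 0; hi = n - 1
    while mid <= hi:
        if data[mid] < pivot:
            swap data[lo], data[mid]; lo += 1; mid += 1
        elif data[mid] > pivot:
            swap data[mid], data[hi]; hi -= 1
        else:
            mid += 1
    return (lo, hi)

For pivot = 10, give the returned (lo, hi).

lo=0 mid=0 hi=10
15>10: swap(0,10), hi=9 ⇒ 11 18 5 19 12 8 4 6 16 10 15
11>10: swap(0,9), hi=8 ⇒ 10 18 5 19 12 8 4 6 16 11 15
10=10: mid=1
18>10: swap(1,8), hi=7 ⇒ 10 16 5 19 12 8 4 6 18 11 15
16>10: swap(1,7), hi=6 ⇒ 10 6 5 19 12 8 4 16 18 11 15
6<10: swap(0,1), lo=1 mid=2 ⇒ 6 10 5 19 12 8 4 16 18 11 15
5<10: swap(1,2), lo=2 mid=3 ⇒ 6 5 10 19 12 8 4 16 18 11 15
19>10: swap(3,6), hi=5 ⇒ 6 5 10 4 12 8 19 16 18 11 15
4<10: swap(2,3), lo=3 mid=4 ⇒ 6 5 4 10 12 8 19 16 18 11 15
12>10: swap(4,5), hi=4 ⇒ 6 5 4 10 8 12 19 16 18 11 15
8<10: swap(3,4), lo=4 mid=5 ⇒ 6 5 4 8 10 12 19 16 18 11 15
done. lo=4 hi=4; data=6 5 4 8 10 12 19 16 18 11 15

(4, 4)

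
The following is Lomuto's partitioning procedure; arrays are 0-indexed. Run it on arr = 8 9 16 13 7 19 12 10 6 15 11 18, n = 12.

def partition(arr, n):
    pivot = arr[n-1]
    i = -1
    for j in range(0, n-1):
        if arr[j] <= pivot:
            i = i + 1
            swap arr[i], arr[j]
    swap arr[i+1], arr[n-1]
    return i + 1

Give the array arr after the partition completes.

pivot=18, i=-1
j=0: 8≤18, i=0, swap(0,0) ⇒ 8 9 16 13 7 19 12 10 6 15 11 18
j=1: 9≤18, i=1, swap(1,1) ⇒ 8 9 16 13 7 19 12 10 6 15 11 18
j=2: 16≤18, i=2, swap(2,2) ⇒ 8 9 16 13 7 19 12 10 6 15 11 18
j=3: 13≤18, i=3, swap(3,3) ⇒ 8 9 16 13 7 19 12 10 6 15 11 18
j=4: 7≤18, i=4, swap(4,4) ⇒ 8 9 16 13 7 19 12 10 6 15 11 18
j=5: 19>18, skip
j=6: 12≤18, i=5, swap(5,6) ⇒ 8 9 16 13 7 12 19 10 6 15 11 18
j=7: 10≤18, i=6, swap(6,7) ⇒ 8 9 16 13 7 12 10 19 6 15 11 18
j=8: 6≤18, i=7, swap(7,8) ⇒ 8 9 16 13 7 12 10 6 19 15 11 18
j=9: 15≤18, i=8, swap(8,9) ⇒ 8 9 16 13 7 12 10 6 15 19 11 18
j=10: 11≤18, i=9, swap(9,10) ⇒ 8 9 16 13 7 12 10 6 15 11 19 18
swap(10,11) ⇒ 8 9 16 13 7 12 10 6 15 11 18 19; return 10

8 9 16 13 7 12 10 6 15 11 18 19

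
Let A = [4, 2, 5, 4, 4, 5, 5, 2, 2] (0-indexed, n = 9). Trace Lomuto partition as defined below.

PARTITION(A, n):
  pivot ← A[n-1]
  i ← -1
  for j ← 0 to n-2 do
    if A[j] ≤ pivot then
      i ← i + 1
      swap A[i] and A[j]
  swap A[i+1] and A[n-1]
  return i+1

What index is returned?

2

pivot = A[8] = 2; i = -1
j=0: A[0]=4 > 2 → no swap
j=1: A[1]=2 ≤ 2 → i=0, swap A[0],A[1] → [2, 4, 5, 4, 4, 5, 5, 2, 2]
j=2: A[2]=5 > 2 → no swap
j=3: A[3]=4 > 2 → no swap
j=4: A[4]=4 > 2 → no swap
j=5: A[5]=5 > 2 → no swap
j=6: A[6]=5 > 2 → no swap
j=7: A[7]=2 ≤ 2 → i=1, swap A[1],A[7] → [2, 2, 5, 4, 4, 5, 5, 4, 2]
final swap A[2],A[8] → [2, 2, 2, 4, 4, 5, 5, 4, 5]; return 2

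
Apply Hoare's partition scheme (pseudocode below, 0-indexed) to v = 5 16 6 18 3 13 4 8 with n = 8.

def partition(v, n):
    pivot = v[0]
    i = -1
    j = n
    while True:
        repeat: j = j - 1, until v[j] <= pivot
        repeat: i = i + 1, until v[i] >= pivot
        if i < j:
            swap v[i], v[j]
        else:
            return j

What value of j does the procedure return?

1

pivot = v[0] = 5; i = -1, j = 8
j→6 (v[6]=4≤5), i→0 (v[0]=5≥5); i<j, swap → 4 16 6 18 3 13 5 8
j→4 (v[4]=3≤5), i→1 (v[1]=16≥5); i<j, swap → 4 3 6 18 16 13 5 8
j→1, i→2; i≥j, return j=1. v = 4 3 6 18 16 13 5 8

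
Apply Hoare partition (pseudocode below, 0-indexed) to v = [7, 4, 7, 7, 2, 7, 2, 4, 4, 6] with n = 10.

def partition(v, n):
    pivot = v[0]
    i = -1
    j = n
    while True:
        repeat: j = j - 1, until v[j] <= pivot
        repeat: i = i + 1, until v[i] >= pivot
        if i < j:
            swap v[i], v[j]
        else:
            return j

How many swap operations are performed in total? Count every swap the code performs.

pivot = v[0] = 7; i = -1, j = 10
j→9 (v[9]=6≤7), i→0 (v[0]=7≥7); i<j, swap → [6, 4, 7, 7, 2, 7, 2, 4, 4, 7]
j→8 (v[8]=4≤7), i→2 (v[2]=7≥7); i<j, swap → [6, 4, 4, 7, 2, 7, 2, 4, 7, 7]
j→7 (v[7]=4≤7), i→3 (v[3]=7≥7); i<j, swap → [6, 4, 4, 4, 2, 7, 2, 7, 7, 7]
j→6 (v[6]=2≤7), i→5 (v[5]=7≥7); i<j, swap → [6, 4, 4, 4, 2, 2, 7, 7, 7, 7]
j→5, i→6; i≥j, return j=5. v = [6, 4, 4, 4, 2, 2, 7, 7, 7, 7]

4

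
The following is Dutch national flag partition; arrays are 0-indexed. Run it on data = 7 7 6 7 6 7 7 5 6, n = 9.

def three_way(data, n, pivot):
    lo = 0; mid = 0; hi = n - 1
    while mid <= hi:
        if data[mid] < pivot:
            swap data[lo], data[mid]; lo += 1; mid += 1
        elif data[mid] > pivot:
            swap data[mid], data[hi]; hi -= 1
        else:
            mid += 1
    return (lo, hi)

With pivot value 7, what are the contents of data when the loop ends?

lo=0 mid=0 hi=8
7=7: mid=1
7=7: mid=2
6<7: swap(0,2), lo=1 mid=3 ⇒ 6 7 7 7 6 7 7 5 6
7=7: mid=4
6<7: swap(1,4), lo=2 mid=5 ⇒ 6 6 7 7 7 7 7 5 6
7=7: mid=6
7=7: mid=7
5<7: swap(2,7), lo=3 mid=8 ⇒ 6 6 5 7 7 7 7 7 6
6<7: swap(3,8), lo=4 mid=9 ⇒ 6 6 5 6 7 7 7 7 7
done. lo=4 hi=8; data=6 6 5 6 7 7 7 7 7

6 6 5 6 7 7 7 7 7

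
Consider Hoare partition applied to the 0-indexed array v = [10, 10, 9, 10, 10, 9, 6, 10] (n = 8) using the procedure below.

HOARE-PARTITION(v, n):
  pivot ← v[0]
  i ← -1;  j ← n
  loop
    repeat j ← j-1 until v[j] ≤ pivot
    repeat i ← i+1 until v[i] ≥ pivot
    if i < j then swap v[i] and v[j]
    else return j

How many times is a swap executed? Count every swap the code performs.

3

pivot = v[0] = 10; i = -1, j = 8
j→7 (v[7]=10≤10), i→0 (v[0]=10≥10); i<j, swap → [10, 10, 9, 10, 10, 9, 6, 10]
j→6 (v[6]=6≤10), i→1 (v[1]=10≥10); i<j, swap → [10, 6, 9, 10, 10, 9, 10, 10]
j→5 (v[5]=9≤10), i→3 (v[3]=10≥10); i<j, swap → [10, 6, 9, 9, 10, 10, 10, 10]
j→4, i→4; i≥j, return j=4. v = [10, 6, 9, 9, 10, 10, 10, 10]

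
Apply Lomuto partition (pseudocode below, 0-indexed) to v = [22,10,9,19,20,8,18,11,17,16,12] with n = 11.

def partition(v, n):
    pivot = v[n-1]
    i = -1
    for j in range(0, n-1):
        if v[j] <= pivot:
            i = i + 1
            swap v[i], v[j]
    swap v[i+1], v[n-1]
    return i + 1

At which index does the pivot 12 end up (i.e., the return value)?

pivot = v[10] = 12; i = -1
j=0: v[0]=22 > 12 → no swap
j=1: v[1]=10 ≤ 12 → i=0, swap v[0],v[1] → [10,22,9,19,20,8,18,11,17,16,12]
j=2: v[2]=9 ≤ 12 → i=1, swap v[1],v[2] → [10,9,22,19,20,8,18,11,17,16,12]
j=3: v[3]=19 > 12 → no swap
j=4: v[4]=20 > 12 → no swap
j=5: v[5]=8 ≤ 12 → i=2, swap v[2],v[5] → [10,9,8,19,20,22,18,11,17,16,12]
j=6: v[6]=18 > 12 → no swap
j=7: v[7]=11 ≤ 12 → i=3, swap v[3],v[7] → [10,9,8,11,20,22,18,19,17,16,12]
j=8: v[8]=17 > 12 → no swap
j=9: v[9]=16 > 12 → no swap
final swap v[4],v[10] → [10,9,8,11,12,22,18,19,17,16,20]; return 4

4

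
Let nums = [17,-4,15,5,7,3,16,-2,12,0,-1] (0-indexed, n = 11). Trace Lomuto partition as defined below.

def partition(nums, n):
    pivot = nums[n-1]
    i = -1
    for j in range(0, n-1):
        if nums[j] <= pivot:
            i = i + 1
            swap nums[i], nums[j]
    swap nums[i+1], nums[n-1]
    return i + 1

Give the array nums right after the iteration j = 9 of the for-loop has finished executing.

pivot=-1, i=-1
j=0: 17>-1, skip
j=1: -4≤-1, i=0, swap(0,1) ⇒ [-4,17,15,5,7,3,16,-2,12,0,-1]
j=2: 15>-1, skip
j=3: 5>-1, skip
j=4: 7>-1, skip
j=5: 3>-1, skip
j=6: 16>-1, skip
j=7: -2≤-1, i=1, swap(1,7) ⇒ [-4,-2,15,5,7,3,16,17,12,0,-1]
j=8: 12>-1, skip
j=9: 0>-1, skip
(after j=9) nums = [-4,-2,15,5,7,3,16,17,12,0,-1]

[-4,-2,15,5,7,3,16,17,12,0,-1]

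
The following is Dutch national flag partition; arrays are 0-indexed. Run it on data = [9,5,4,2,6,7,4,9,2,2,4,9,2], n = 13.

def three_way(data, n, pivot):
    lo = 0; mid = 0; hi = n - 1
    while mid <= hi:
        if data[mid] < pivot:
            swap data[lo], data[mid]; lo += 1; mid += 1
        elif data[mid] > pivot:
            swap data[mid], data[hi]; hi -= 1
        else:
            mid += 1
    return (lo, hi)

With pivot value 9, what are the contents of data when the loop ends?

[5,4,2,6,7,4,2,2,4,2,9,9,9]

pivot = 9; lo=0, mid=0, hi=12
data[mid]=9=9: mid=1
data[mid]=5<9: swap data[0],data[1]; lo=1,mid=2 → [5,9,4,2,6,7,4,9,2,2,4,9,2]
data[mid]=4<9: swap data[1],data[2]; lo=2,mid=3 → [5,4,9,2,6,7,4,9,2,2,4,9,2]
data[mid]=2<9: swap data[2],data[3]; lo=3,mid=4 → [5,4,2,9,6,7,4,9,2,2,4,9,2]
data[mid]=6<9: swap data[3],data[4]; lo=4,mid=5 → [5,4,2,6,9,7,4,9,2,2,4,9,2]
data[mid]=7<9: swap data[4],data[5]; lo=5,mid=6 → [5,4,2,6,7,9,4,9,2,2,4,9,2]
data[mid]=4<9: swap data[5],data[6]; lo=6,mid=7 → [5,4,2,6,7,4,9,9,2,2,4,9,2]
data[mid]=9=9: mid=8
data[mid]=2<9: swap data[6],data[8]; lo=7,mid=9 → [5,4,2,6,7,4,2,9,9,2,4,9,2]
data[mid]=2<9: swap data[7],data[9]; lo=8,mid=10 → [5,4,2,6,7,4,2,2,9,9,4,9,2]
data[mid]=4<9: swap data[8],data[10]; lo=9,mid=11 → [5,4,2,6,7,4,2,2,4,9,9,9,2]
data[mid]=9=9: mid=12
data[mid]=2<9: swap data[9],data[12]; lo=10,mid=13 → [5,4,2,6,7,4,2,2,4,2,9,9,9]
end: lo=10, hi=12; data = [5,4,2,6,7,4,2,2,4,2,9,9,9]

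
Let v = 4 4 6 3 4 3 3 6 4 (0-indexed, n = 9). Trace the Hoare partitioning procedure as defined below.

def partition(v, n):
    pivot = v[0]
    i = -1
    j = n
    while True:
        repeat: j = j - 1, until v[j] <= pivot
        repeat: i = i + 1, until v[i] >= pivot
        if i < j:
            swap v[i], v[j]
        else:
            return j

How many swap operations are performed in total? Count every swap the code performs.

pivot = v[0] = 4; i = -1, j = 9
j→8 (v[8]=4≤4), i→0 (v[0]=4≥4); i<j, swap → 4 4 6 3 4 3 3 6 4
j→6 (v[6]=3≤4), i→1 (v[1]=4≥4); i<j, swap → 4 3 6 3 4 3 4 6 4
j→5 (v[5]=3≤4), i→2 (v[2]=6≥4); i<j, swap → 4 3 3 3 4 6 4 6 4
j→4, i→4; i≥j, return j=4. v = 4 3 3 3 4 6 4 6 4

3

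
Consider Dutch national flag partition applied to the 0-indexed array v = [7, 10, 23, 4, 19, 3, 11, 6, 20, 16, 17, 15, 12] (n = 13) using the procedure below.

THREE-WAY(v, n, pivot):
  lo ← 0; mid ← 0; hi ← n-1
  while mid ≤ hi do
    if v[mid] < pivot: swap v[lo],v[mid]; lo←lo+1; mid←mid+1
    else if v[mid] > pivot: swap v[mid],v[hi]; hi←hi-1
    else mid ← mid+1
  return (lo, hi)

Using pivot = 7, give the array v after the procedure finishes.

[6, 3, 4, 7, 19, 11, 23, 20, 16, 17, 15, 12, 10]

pivot = 7; lo=0, mid=0, hi=12
v[mid]=7=7: mid=1
v[mid]=10>7: swap v[1],v[12]; hi=11 → [7, 12, 23, 4, 19, 3, 11, 6, 20, 16, 17, 15, 10]
v[mid]=12>7: swap v[1],v[11]; hi=10 → [7, 15, 23, 4, 19, 3, 11, 6, 20, 16, 17, 12, 10]
v[mid]=15>7: swap v[1],v[10]; hi=9 → [7, 17, 23, 4, 19, 3, 11, 6, 20, 16, 15, 12, 10]
v[mid]=17>7: swap v[1],v[9]; hi=8 → [7, 16, 23, 4, 19, 3, 11, 6, 20, 17, 15, 12, 10]
v[mid]=16>7: swap v[1],v[8]; hi=7 → [7, 20, 23, 4, 19, 3, 11, 6, 16, 17, 15, 12, 10]
v[mid]=20>7: swap v[1],v[7]; hi=6 → [7, 6, 23, 4, 19, 3, 11, 20, 16, 17, 15, 12, 10]
v[mid]=6<7: swap v[0],v[1]; lo=1,mid=2 → [6, 7, 23, 4, 19, 3, 11, 20, 16, 17, 15, 12, 10]
v[mid]=23>7: swap v[2],v[6]; hi=5 → [6, 7, 11, 4, 19, 3, 23, 20, 16, 17, 15, 12, 10]
v[mid]=11>7: swap v[2],v[5]; hi=4 → [6, 7, 3, 4, 19, 11, 23, 20, 16, 17, 15, 12, 10]
v[mid]=3<7: swap v[1],v[2]; lo=2,mid=3 → [6, 3, 7, 4, 19, 11, 23, 20, 16, 17, 15, 12, 10]
v[mid]=4<7: swap v[2],v[3]; lo=3,mid=4 → [6, 3, 4, 7, 19, 11, 23, 20, 16, 17, 15, 12, 10]
v[mid]=19>7: swap v[4],v[4]; hi=3 → [6, 3, 4, 7, 19, 11, 23, 20, 16, 17, 15, 12, 10]
end: lo=3, hi=3; v = [6, 3, 4, 7, 19, 11, 23, 20, 16, 17, 15, 12, 10]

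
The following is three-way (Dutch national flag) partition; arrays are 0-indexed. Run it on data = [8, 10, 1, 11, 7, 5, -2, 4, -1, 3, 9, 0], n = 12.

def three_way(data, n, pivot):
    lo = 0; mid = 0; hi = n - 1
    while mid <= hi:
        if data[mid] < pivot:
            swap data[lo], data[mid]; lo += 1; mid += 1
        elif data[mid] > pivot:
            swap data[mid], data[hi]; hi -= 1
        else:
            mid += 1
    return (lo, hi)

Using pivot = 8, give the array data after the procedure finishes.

pivot = 8; lo=0, mid=0, hi=11
data[mid]=8=8: mid=1
data[mid]=10>8: swap data[1],data[11]; hi=10 → [8, 0, 1, 11, 7, 5, -2, 4, -1, 3, 9, 10]
data[mid]=0<8: swap data[0],data[1]; lo=1,mid=2 → [0, 8, 1, 11, 7, 5, -2, 4, -1, 3, 9, 10]
data[mid]=1<8: swap data[1],data[2]; lo=2,mid=3 → [0, 1, 8, 11, 7, 5, -2, 4, -1, 3, 9, 10]
data[mid]=11>8: swap data[3],data[10]; hi=9 → [0, 1, 8, 9, 7, 5, -2, 4, -1, 3, 11, 10]
data[mid]=9>8: swap data[3],data[9]; hi=8 → [0, 1, 8, 3, 7, 5, -2, 4, -1, 9, 11, 10]
data[mid]=3<8: swap data[2],data[3]; lo=3,mid=4 → [0, 1, 3, 8, 7, 5, -2, 4, -1, 9, 11, 10]
data[mid]=7<8: swap data[3],data[4]; lo=4,mid=5 → [0, 1, 3, 7, 8, 5, -2, 4, -1, 9, 11, 10]
data[mid]=5<8: swap data[4],data[5]; lo=5,mid=6 → [0, 1, 3, 7, 5, 8, -2, 4, -1, 9, 11, 10]
data[mid]=-2<8: swap data[5],data[6]; lo=6,mid=7 → [0, 1, 3, 7, 5, -2, 8, 4, -1, 9, 11, 10]
data[mid]=4<8: swap data[6],data[7]; lo=7,mid=8 → [0, 1, 3, 7, 5, -2, 4, 8, -1, 9, 11, 10]
data[mid]=-1<8: swap data[7],data[8]; lo=8,mid=9 → [0, 1, 3, 7, 5, -2, 4, -1, 8, 9, 11, 10]
end: lo=8, hi=8; data = [0, 1, 3, 7, 5, -2, 4, -1, 8, 9, 11, 10]

[0, 1, 3, 7, 5, -2, 4, -1, 8, 9, 11, 10]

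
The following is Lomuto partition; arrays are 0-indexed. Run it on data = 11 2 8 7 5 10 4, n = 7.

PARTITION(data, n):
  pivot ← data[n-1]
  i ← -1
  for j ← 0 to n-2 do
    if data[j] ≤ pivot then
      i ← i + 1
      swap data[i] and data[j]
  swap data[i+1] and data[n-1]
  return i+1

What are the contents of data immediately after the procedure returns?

2 4 8 7 5 10 11

pivot = data[6] = 4; i = -1
j=0: data[0]=11 > 4 → no swap
j=1: data[1]=2 ≤ 4 → i=0, swap data[0],data[1] → 2 11 8 7 5 10 4
j=2: data[2]=8 > 4 → no swap
j=3: data[3]=7 > 4 → no swap
j=4: data[4]=5 > 4 → no swap
j=5: data[5]=10 > 4 → no swap
final swap data[1],data[6] → 2 4 8 7 5 10 11; return 1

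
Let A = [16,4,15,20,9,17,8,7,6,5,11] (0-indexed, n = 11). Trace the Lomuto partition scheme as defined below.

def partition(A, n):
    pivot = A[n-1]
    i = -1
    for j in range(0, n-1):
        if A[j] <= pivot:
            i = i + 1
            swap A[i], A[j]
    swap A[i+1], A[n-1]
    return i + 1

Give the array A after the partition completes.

[4,9,8,7,6,5,11,20,16,17,15]

pivot = A[10] = 11; i = -1
j=0: A[0]=16 > 11 → no swap
j=1: A[1]=4 ≤ 11 → i=0, swap A[0],A[1] → [4,16,15,20,9,17,8,7,6,5,11]
j=2: A[2]=15 > 11 → no swap
j=3: A[3]=20 > 11 → no swap
j=4: A[4]=9 ≤ 11 → i=1, swap A[1],A[4] → [4,9,15,20,16,17,8,7,6,5,11]
j=5: A[5]=17 > 11 → no swap
j=6: A[6]=8 ≤ 11 → i=2, swap A[2],A[6] → [4,9,8,20,16,17,15,7,6,5,11]
j=7: A[7]=7 ≤ 11 → i=3, swap A[3],A[7] → [4,9,8,7,16,17,15,20,6,5,11]
j=8: A[8]=6 ≤ 11 → i=4, swap A[4],A[8] → [4,9,8,7,6,17,15,20,16,5,11]
j=9: A[9]=5 ≤ 11 → i=5, swap A[5],A[9] → [4,9,8,7,6,5,15,20,16,17,11]
final swap A[6],A[10] → [4,9,8,7,6,5,11,20,16,17,15]; return 6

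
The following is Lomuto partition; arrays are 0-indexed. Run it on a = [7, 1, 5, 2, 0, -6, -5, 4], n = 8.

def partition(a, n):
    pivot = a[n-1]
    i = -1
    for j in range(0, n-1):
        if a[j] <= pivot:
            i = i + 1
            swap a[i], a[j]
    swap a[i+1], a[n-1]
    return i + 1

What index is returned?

5

pivot = a[7] = 4; i = -1
j=0: a[0]=7 > 4 → no swap
j=1: a[1]=1 ≤ 4 → i=0, swap a[0],a[1] → [1, 7, 5, 2, 0, -6, -5, 4]
j=2: a[2]=5 > 4 → no swap
j=3: a[3]=2 ≤ 4 → i=1, swap a[1],a[3] → [1, 2, 5, 7, 0, -6, -5, 4]
j=4: a[4]=0 ≤ 4 → i=2, swap a[2],a[4] → [1, 2, 0, 7, 5, -6, -5, 4]
j=5: a[5]=-6 ≤ 4 → i=3, swap a[3],a[5] → [1, 2, 0, -6, 5, 7, -5, 4]
j=6: a[6]=-5 ≤ 4 → i=4, swap a[4],a[6] → [1, 2, 0, -6, -5, 7, 5, 4]
final swap a[5],a[7] → [1, 2, 0, -6, -5, 4, 5, 7]; return 5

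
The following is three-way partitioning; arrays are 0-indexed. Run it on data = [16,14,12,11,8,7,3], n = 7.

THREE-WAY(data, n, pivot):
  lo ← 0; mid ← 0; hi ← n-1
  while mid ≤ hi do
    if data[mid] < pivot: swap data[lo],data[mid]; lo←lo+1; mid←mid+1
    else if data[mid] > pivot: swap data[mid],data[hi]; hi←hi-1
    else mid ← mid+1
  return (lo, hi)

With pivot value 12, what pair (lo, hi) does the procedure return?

(4, 4)

pivot = 12; lo=0, mid=0, hi=6
data[mid]=16>12: swap data[0],data[6]; hi=5 → [3,14,12,11,8,7,16]
data[mid]=3<12: swap data[0],data[0]; lo=1,mid=1 → [3,14,12,11,8,7,16]
data[mid]=14>12: swap data[1],data[5]; hi=4 → [3,7,12,11,8,14,16]
data[mid]=7<12: swap data[1],data[1]; lo=2,mid=2 → [3,7,12,11,8,14,16]
data[mid]=12=12: mid=3
data[mid]=11<12: swap data[2],data[3]; lo=3,mid=4 → [3,7,11,12,8,14,16]
data[mid]=8<12: swap data[3],data[4]; lo=4,mid=5 → [3,7,11,8,12,14,16]
end: lo=4, hi=4; data = [3,7,11,8,12,14,16]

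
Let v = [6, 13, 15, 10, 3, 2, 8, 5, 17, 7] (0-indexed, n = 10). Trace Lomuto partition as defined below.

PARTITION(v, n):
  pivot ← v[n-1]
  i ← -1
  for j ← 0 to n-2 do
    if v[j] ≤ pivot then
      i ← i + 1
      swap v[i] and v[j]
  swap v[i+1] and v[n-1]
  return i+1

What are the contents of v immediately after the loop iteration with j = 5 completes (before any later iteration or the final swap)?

pivot=7, i=-1
j=0: 6≤7, i=0, swap(0,0) ⇒ [6, 13, 15, 10, 3, 2, 8, 5, 17, 7]
j=1: 13>7, skip
j=2: 15>7, skip
j=3: 10>7, skip
j=4: 3≤7, i=1, swap(1,4) ⇒ [6, 3, 15, 10, 13, 2, 8, 5, 17, 7]
j=5: 2≤7, i=2, swap(2,5) ⇒ [6, 3, 2, 10, 13, 15, 8, 5, 17, 7]
(after j=5) v = [6, 3, 2, 10, 13, 15, 8, 5, 17, 7]

[6, 3, 2, 10, 13, 15, 8, 5, 17, 7]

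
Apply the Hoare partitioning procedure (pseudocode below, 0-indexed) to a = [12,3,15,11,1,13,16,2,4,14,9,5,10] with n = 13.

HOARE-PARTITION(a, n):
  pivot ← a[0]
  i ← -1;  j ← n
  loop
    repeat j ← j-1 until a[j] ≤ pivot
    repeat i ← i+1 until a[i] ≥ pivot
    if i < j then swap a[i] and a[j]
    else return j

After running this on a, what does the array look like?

pivot = a[0] = 12; i = -1, j = 13
j→12 (a[12]=10≤12), i→0 (a[0]=12≥12); i<j, swap → [10,3,15,11,1,13,16,2,4,14,9,5,12]
j→11 (a[11]=5≤12), i→2 (a[2]=15≥12); i<j, swap → [10,3,5,11,1,13,16,2,4,14,9,15,12]
j→10 (a[10]=9≤12), i→5 (a[5]=13≥12); i<j, swap → [10,3,5,11,1,9,16,2,4,14,13,15,12]
j→8 (a[8]=4≤12), i→6 (a[6]=16≥12); i<j, swap → [10,3,5,11,1,9,4,2,16,14,13,15,12]
j→7, i→8; i≥j, return j=7. a = [10,3,5,11,1,9,4,2,16,14,13,15,12]

[10,3,5,11,1,9,4,2,16,14,13,15,12]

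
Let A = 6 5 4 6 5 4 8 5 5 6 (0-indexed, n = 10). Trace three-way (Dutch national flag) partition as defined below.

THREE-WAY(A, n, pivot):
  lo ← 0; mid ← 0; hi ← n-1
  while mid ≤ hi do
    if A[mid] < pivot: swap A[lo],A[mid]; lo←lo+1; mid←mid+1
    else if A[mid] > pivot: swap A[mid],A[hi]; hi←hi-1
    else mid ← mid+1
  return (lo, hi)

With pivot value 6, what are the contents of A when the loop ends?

5 4 5 4 5 5 6 6 6 8

pivot = 6; lo=0, mid=0, hi=9
A[mid]=6=6: mid=1
A[mid]=5<6: swap A[0],A[1]; lo=1,mid=2 → 5 6 4 6 5 4 8 5 5 6
A[mid]=4<6: swap A[1],A[2]; lo=2,mid=3 → 5 4 6 6 5 4 8 5 5 6
A[mid]=6=6: mid=4
A[mid]=5<6: swap A[2],A[4]; lo=3,mid=5 → 5 4 5 6 6 4 8 5 5 6
A[mid]=4<6: swap A[3],A[5]; lo=4,mid=6 → 5 4 5 4 6 6 8 5 5 6
A[mid]=8>6: swap A[6],A[9]; hi=8 → 5 4 5 4 6 6 6 5 5 8
A[mid]=6=6: mid=7
A[mid]=5<6: swap A[4],A[7]; lo=5,mid=8 → 5 4 5 4 5 6 6 6 5 8
A[mid]=5<6: swap A[5],A[8]; lo=6,mid=9 → 5 4 5 4 5 5 6 6 6 8
end: lo=6, hi=8; A = 5 4 5 4 5 5 6 6 6 8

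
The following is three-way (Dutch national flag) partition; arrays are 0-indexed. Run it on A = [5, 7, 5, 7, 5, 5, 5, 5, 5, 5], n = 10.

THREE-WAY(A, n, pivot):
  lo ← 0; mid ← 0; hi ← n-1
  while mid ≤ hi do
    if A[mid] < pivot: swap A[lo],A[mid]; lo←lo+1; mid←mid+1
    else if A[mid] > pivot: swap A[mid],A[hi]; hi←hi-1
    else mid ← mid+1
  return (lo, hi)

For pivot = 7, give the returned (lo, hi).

(8, 9)

pivot = 7; lo=0, mid=0, hi=9
A[mid]=5<7: swap A[0],A[0]; lo=1,mid=1 → [5, 7, 5, 7, 5, 5, 5, 5, 5, 5]
A[mid]=7=7: mid=2
A[mid]=5<7: swap A[1],A[2]; lo=2,mid=3 → [5, 5, 7, 7, 5, 5, 5, 5, 5, 5]
A[mid]=7=7: mid=4
A[mid]=5<7: swap A[2],A[4]; lo=3,mid=5 → [5, 5, 5, 7, 7, 5, 5, 5, 5, 5]
A[mid]=5<7: swap A[3],A[5]; lo=4,mid=6 → [5, 5, 5, 5, 7, 7, 5, 5, 5, 5]
A[mid]=5<7: swap A[4],A[6]; lo=5,mid=7 → [5, 5, 5, 5, 5, 7, 7, 5, 5, 5]
A[mid]=5<7: swap A[5],A[7]; lo=6,mid=8 → [5, 5, 5, 5, 5, 5, 7, 7, 5, 5]
A[mid]=5<7: swap A[6],A[8]; lo=7,mid=9 → [5, 5, 5, 5, 5, 5, 5, 7, 7, 5]
A[mid]=5<7: swap A[7],A[9]; lo=8,mid=10 → [5, 5, 5, 5, 5, 5, 5, 5, 7, 7]
end: lo=8, hi=9; A = [5, 5, 5, 5, 5, 5, 5, 5, 7, 7]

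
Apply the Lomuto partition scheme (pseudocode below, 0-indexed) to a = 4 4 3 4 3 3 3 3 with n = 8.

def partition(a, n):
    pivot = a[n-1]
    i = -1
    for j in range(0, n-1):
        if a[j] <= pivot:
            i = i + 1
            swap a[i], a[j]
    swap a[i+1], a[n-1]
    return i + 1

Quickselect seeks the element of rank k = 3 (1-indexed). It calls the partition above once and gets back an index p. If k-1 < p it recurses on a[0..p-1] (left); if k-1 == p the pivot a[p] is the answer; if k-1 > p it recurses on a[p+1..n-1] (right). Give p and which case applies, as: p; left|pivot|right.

pivot = a[7] = 3; i = -1
j=0: a[0]=4 > 3 → no swap
j=1: a[1]=4 > 3 → no swap
j=2: a[2]=3 ≤ 3 → i=0, swap a[0],a[2] → 3 4 4 4 3 3 3 3
j=3: a[3]=4 > 3 → no swap
j=4: a[4]=3 ≤ 3 → i=1, swap a[1],a[4] → 3 3 4 4 4 3 3 3
j=5: a[5]=3 ≤ 3 → i=2, swap a[2],a[5] → 3 3 3 4 4 4 3 3
j=6: a[6]=3 ≤ 3 → i=3, swap a[3],a[6] → 3 3 3 3 4 4 4 3
final swap a[4],a[7] → 3 3 3 3 3 4 4 4; return 4
p = 4; k-1 = 2 < 4 ⇒ left

4; left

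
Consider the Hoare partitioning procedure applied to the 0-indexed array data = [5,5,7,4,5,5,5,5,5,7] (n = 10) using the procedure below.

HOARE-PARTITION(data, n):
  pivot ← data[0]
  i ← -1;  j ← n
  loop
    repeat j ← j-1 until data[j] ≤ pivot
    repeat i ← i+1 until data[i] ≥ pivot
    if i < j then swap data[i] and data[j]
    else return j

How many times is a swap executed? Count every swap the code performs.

4

pivot = data[0] = 5; i = -1, j = 10
j→8 (data[8]=5≤5), i→0 (data[0]=5≥5); i<j, swap → [5,5,7,4,5,5,5,5,5,7]
j→7 (data[7]=5≤5), i→1 (data[1]=5≥5); i<j, swap → [5,5,7,4,5,5,5,5,5,7]
j→6 (data[6]=5≤5), i→2 (data[2]=7≥5); i<j, swap → [5,5,5,4,5,5,7,5,5,7]
j→5 (data[5]=5≤5), i→4 (data[4]=5≥5); i<j, swap → [5,5,5,4,5,5,7,5,5,7]
j→4, i→5; i≥j, return j=4. data = [5,5,5,4,5,5,7,5,5,7]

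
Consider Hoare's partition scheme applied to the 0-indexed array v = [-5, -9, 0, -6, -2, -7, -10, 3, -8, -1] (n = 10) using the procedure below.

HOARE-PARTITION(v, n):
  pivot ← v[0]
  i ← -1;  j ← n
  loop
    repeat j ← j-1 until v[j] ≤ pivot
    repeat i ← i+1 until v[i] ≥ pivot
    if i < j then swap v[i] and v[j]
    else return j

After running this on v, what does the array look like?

[-8, -9, -10, -6, -7, -2, 0, 3, -5, -1]

pivot = v[0] = -5; i = -1, j = 10
j→8 (v[8]=-8≤-5), i→0 (v[0]=-5≥-5); i<j, swap → [-8, -9, 0, -6, -2, -7, -10, 3, -5, -1]
j→6 (v[6]=-10≤-5), i→2 (v[2]=0≥-5); i<j, swap → [-8, -9, -10, -6, -2, -7, 0, 3, -5, -1]
j→5 (v[5]=-7≤-5), i→4 (v[4]=-2≥-5); i<j, swap → [-8, -9, -10, -6, -7, -2, 0, 3, -5, -1]
j→4, i→5; i≥j, return j=4. v = [-8, -9, -10, -6, -7, -2, 0, 3, -5, -1]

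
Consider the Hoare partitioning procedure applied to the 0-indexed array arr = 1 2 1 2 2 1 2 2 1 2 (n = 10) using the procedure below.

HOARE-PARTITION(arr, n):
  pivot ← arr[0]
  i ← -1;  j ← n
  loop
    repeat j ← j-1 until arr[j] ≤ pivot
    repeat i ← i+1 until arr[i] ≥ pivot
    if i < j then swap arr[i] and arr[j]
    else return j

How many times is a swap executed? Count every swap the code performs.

pivot=1
j stops at 8 (1), i stops at 0 (1); swap ⇒ 1 2 1 2 2 1 2 2 1 2
j stops at 5 (1), i stops at 1 (2); swap ⇒ 1 1 1 2 2 2 2 2 1 2
j stops at 2, i stops at 2; i≥j ⇒ return 2. arr=1 1 1 2 2 2 2 2 1 2

2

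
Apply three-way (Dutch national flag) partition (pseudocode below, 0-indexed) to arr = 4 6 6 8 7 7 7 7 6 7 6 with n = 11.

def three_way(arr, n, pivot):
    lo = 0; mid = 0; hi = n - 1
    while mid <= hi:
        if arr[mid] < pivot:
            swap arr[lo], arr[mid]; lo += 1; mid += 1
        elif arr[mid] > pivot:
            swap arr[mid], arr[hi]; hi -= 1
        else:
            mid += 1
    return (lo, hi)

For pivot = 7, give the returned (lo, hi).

lo=0 mid=0 hi=10
4<7: swap(0,0), lo=1 mid=1 ⇒ 4 6 6 8 7 7 7 7 6 7 6
6<7: swap(1,1), lo=2 mid=2 ⇒ 4 6 6 8 7 7 7 7 6 7 6
6<7: swap(2,2), lo=3 mid=3 ⇒ 4 6 6 8 7 7 7 7 6 7 6
8>7: swap(3,10), hi=9 ⇒ 4 6 6 6 7 7 7 7 6 7 8
6<7: swap(3,3), lo=4 mid=4 ⇒ 4 6 6 6 7 7 7 7 6 7 8
7=7: mid=5
7=7: mid=6
7=7: mid=7
7=7: mid=8
6<7: swap(4,8), lo=5 mid=9 ⇒ 4 6 6 6 6 7 7 7 7 7 8
7=7: mid=10
done. lo=5 hi=9; arr=4 6 6 6 6 7 7 7 7 7 8

(5, 9)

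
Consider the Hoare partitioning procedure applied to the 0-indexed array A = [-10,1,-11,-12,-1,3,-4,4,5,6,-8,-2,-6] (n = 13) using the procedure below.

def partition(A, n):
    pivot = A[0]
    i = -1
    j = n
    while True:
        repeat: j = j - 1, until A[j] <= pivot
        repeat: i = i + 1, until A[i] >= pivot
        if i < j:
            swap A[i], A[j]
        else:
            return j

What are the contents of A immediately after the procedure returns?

pivot=-10
j stops at 3 (-12), i stops at 0 (-10); swap ⇒ [-12,1,-11,-10,-1,3,-4,4,5,6,-8,-2,-6]
j stops at 2 (-11), i stops at 1 (1); swap ⇒ [-12,-11,1,-10,-1,3,-4,4,5,6,-8,-2,-6]
j stops at 1, i stops at 2; i≥j ⇒ return 1. A=[-12,-11,1,-10,-1,3,-4,4,5,6,-8,-2,-6]

[-12,-11,1,-10,-1,3,-4,4,5,6,-8,-2,-6]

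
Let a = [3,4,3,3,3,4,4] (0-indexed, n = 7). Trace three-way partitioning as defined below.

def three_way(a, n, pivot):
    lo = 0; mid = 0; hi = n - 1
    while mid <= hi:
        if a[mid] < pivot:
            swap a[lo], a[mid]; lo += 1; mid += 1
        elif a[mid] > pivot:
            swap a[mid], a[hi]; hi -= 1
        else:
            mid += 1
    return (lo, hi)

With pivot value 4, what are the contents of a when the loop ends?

pivot = 4; lo=0, mid=0, hi=6
a[mid]=3<4: swap a[0],a[0]; lo=1,mid=1 → [3,4,3,3,3,4,4]
a[mid]=4=4: mid=2
a[mid]=3<4: swap a[1],a[2]; lo=2,mid=3 → [3,3,4,3,3,4,4]
a[mid]=3<4: swap a[2],a[3]; lo=3,mid=4 → [3,3,3,4,3,4,4]
a[mid]=3<4: swap a[3],a[4]; lo=4,mid=5 → [3,3,3,3,4,4,4]
a[mid]=4=4: mid=6
a[mid]=4=4: mid=7
end: lo=4, hi=6; a = [3,3,3,3,4,4,4]

[3,3,3,3,4,4,4]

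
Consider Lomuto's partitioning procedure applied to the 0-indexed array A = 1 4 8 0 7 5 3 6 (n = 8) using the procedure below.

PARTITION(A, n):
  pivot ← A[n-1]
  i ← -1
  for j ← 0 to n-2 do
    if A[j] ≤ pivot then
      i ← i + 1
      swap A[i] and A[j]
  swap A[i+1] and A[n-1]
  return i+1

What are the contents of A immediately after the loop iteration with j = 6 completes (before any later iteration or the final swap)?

pivot = A[7] = 6; i = -1
j=0: A[0]=1 ≤ 6 → i=0, swap A[0],A[0] (no change) → 1 4 8 0 7 5 3 6
j=1: A[1]=4 ≤ 6 → i=1, swap A[1],A[1] (no change) → 1 4 8 0 7 5 3 6
j=2: A[2]=8 > 6 → no swap
j=3: A[3]=0 ≤ 6 → i=2, swap A[2],A[3] → 1 4 0 8 7 5 3 6
j=4: A[4]=7 > 6 → no swap
j=5: A[5]=5 ≤ 6 → i=3, swap A[3],A[5] → 1 4 0 5 7 8 3 6
j=6: A[6]=3 ≤ 6 → i=4, swap A[4],A[6] → 1 4 0 5 3 8 7 6
(after j=6) A = 1 4 0 5 3 8 7 6

1 4 0 5 3 8 7 6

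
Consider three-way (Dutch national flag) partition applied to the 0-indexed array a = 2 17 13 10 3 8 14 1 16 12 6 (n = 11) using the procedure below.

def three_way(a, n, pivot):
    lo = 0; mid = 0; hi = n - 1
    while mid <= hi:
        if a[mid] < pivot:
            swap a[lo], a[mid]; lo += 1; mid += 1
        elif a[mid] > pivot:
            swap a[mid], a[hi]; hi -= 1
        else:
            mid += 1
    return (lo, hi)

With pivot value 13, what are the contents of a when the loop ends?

lo=0 mid=0 hi=10
2<13: swap(0,0), lo=1 mid=1 ⇒ 2 17 13 10 3 8 14 1 16 12 6
17>13: swap(1,10), hi=9 ⇒ 2 6 13 10 3 8 14 1 16 12 17
6<13: swap(1,1), lo=2 mid=2 ⇒ 2 6 13 10 3 8 14 1 16 12 17
13=13: mid=3
10<13: swap(2,3), lo=3 mid=4 ⇒ 2 6 10 13 3 8 14 1 16 12 17
3<13: swap(3,4), lo=4 mid=5 ⇒ 2 6 10 3 13 8 14 1 16 12 17
8<13: swap(4,5), lo=5 mid=6 ⇒ 2 6 10 3 8 13 14 1 16 12 17
14>13: swap(6,9), hi=8 ⇒ 2 6 10 3 8 13 12 1 16 14 17
12<13: swap(5,6), lo=6 mid=7 ⇒ 2 6 10 3 8 12 13 1 16 14 17
1<13: swap(6,7), lo=7 mid=8 ⇒ 2 6 10 3 8 12 1 13 16 14 17
16>13: swap(8,8), hi=7 ⇒ 2 6 10 3 8 12 1 13 16 14 17
done. lo=7 hi=7; a=2 6 10 3 8 12 1 13 16 14 17

2 6 10 3 8 12 1 13 16 14 17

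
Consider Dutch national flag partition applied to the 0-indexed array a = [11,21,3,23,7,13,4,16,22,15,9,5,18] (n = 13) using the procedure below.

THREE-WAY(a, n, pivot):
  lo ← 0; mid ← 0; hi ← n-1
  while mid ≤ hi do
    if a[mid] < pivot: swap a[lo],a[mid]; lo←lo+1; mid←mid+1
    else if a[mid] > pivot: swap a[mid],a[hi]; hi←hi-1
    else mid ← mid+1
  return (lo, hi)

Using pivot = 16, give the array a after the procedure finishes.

lo=0 mid=0 hi=12
11<16: swap(0,0), lo=1 mid=1 ⇒ [11,21,3,23,7,13,4,16,22,15,9,5,18]
21>16: swap(1,12), hi=11 ⇒ [11,18,3,23,7,13,4,16,22,15,9,5,21]
18>16: swap(1,11), hi=10 ⇒ [11,5,3,23,7,13,4,16,22,15,9,18,21]
5<16: swap(1,1), lo=2 mid=2 ⇒ [11,5,3,23,7,13,4,16,22,15,9,18,21]
3<16: swap(2,2), lo=3 mid=3 ⇒ [11,5,3,23,7,13,4,16,22,15,9,18,21]
23>16: swap(3,10), hi=9 ⇒ [11,5,3,9,7,13,4,16,22,15,23,18,21]
9<16: swap(3,3), lo=4 mid=4 ⇒ [11,5,3,9,7,13,4,16,22,15,23,18,21]
7<16: swap(4,4), lo=5 mid=5 ⇒ [11,5,3,9,7,13,4,16,22,15,23,18,21]
13<16: swap(5,5), lo=6 mid=6 ⇒ [11,5,3,9,7,13,4,16,22,15,23,18,21]
4<16: swap(6,6), lo=7 mid=7 ⇒ [11,5,3,9,7,13,4,16,22,15,23,18,21]
16=16: mid=8
22>16: swap(8,9), hi=8 ⇒ [11,5,3,9,7,13,4,16,15,22,23,18,21]
15<16: swap(7,8), lo=8 mid=9 ⇒ [11,5,3,9,7,13,4,15,16,22,23,18,21]
done. lo=8 hi=8; a=[11,5,3,9,7,13,4,15,16,22,23,18,21]

[11,5,3,9,7,13,4,15,16,22,23,18,21]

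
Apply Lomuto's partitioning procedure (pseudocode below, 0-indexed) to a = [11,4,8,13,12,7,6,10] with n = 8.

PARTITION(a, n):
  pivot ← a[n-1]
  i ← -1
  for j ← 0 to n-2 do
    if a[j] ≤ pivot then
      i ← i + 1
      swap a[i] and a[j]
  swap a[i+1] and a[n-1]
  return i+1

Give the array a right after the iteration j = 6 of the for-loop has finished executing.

[4,8,7,6,12,11,13,10]

pivot = a[7] = 10; i = -1
j=0: a[0]=11 > 10 → no swap
j=1: a[1]=4 ≤ 10 → i=0, swap a[0],a[1] → [4,11,8,13,12,7,6,10]
j=2: a[2]=8 ≤ 10 → i=1, swap a[1],a[2] → [4,8,11,13,12,7,6,10]
j=3: a[3]=13 > 10 → no swap
j=4: a[4]=12 > 10 → no swap
j=5: a[5]=7 ≤ 10 → i=2, swap a[2],a[5] → [4,8,7,13,12,11,6,10]
j=6: a[6]=6 ≤ 10 → i=3, swap a[3],a[6] → [4,8,7,6,12,11,13,10]
(after j=6) a = [4,8,7,6,12,11,13,10]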